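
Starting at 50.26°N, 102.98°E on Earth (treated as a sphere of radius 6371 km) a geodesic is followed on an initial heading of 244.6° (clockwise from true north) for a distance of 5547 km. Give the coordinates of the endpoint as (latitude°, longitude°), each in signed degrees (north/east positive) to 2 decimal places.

Angular distance δ = d/R = 5547/6371 = 0.87066 rad; initial bearing θ = 4.2691 rad.
sin φ₂ = sin φ₁ cos δ + cos φ₁ sin δ cos θ = (0.7690)(0.6443) + (0.6393)(0.7648)(-0.4289) = 0.2857, so φ₂ = 16.60°.
Δλ = atan2(sin θ sin δ cos φ₁, cos δ − sin φ₁ sin φ₂) = atan2(-0.4417, 0.4246) = -46.128°.
λ₂ = 102.980° − 46.128° = 56.85°.

16.60°, 56.85°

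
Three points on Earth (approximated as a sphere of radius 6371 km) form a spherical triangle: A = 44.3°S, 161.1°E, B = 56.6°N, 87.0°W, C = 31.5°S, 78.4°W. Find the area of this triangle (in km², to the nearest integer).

88588954 km²

Side lengths (central angles): a = 1.5429, b = 1.5156, c = 2.3891 rad; semiperimeter s = 2.7238.
By l'Huilier's theorem, tan(E/4) = √[tan(s/2) tan((s−a)/2) tan((s−b)/2) tan((s−c)/2)], giving spherical excess E = 2.1826 rad.
Area = E·R² = 2.1826 × (6371)² ≈ 88588954 km².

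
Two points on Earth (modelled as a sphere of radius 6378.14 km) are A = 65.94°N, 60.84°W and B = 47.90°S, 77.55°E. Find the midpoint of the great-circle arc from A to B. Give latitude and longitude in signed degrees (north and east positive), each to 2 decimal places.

20.62°, 41.03°

The central angle between A and B is δ = 2.6506 rad.
With f = 0.5, the slerp weights are sin((1−f)δ)/sin δ = 2.0574 and sin(fδ)/sin δ = 2.0574.
Weighted sum of the unit vectors: (2.0574)·(0.1986,-0.3560,0.9131) + (2.0574)·(0.1445,0.6547,-0.7420) = (0.7061, 0.6144, 0.3521).
Converting back: φ = atan2(z, √(x²+y²)) = 20.62°, λ = atan2(y, x) = 41.03°.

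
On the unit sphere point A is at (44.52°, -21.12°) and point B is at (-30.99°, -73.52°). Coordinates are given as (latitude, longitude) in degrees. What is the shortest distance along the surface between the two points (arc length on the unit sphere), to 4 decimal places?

1.5589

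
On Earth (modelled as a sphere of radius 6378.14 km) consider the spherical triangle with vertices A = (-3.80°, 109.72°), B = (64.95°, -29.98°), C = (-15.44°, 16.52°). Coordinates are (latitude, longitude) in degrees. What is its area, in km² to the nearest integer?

Side lengths (central angles): a = 1.5310, b = 1.6068, c = 1.9630 rad; semiperimeter s = 2.5505.
By l'Huilier's theorem, tan(E/4) = √[tan(s/2) tan((s−a)/2) tan((s−b)/2) tan((s−c)/2)], giving spherical excess E = 1.9565 rad.
Area = E·R² = 1.9565 × (6378.14)² ≈ 79592813 km².

79592813 km²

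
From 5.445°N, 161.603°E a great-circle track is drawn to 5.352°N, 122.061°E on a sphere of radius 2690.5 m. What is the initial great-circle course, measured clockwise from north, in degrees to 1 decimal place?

Δλ = -39.542° = -0.6901 rad.
y = sin Δλ · cos φ₂ = (-0.6366)(0.9956) = -0.6339
x = cos φ₁ sin φ₂ − sin φ₁ cos φ₂ cos Δλ = (0.9955)(0.0933) − (0.0949)(0.9956)(0.7712) = 0.0200
θ = atan2(y, x) = -88.19°; adding 360° gives 271.8°.

271.8°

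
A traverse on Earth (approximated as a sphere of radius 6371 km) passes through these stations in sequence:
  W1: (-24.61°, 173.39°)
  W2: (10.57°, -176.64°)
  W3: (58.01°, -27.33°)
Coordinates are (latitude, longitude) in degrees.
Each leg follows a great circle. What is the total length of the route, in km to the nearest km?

Leg W1→W2: central angle 0.6371 rad, distance 4058.7 km.
Leg W2→W3: central angle 1.8674 rad, distance 11897.1 km.
Total: 4058.7 + 11897.1 ≈ 15956 km.

15956 km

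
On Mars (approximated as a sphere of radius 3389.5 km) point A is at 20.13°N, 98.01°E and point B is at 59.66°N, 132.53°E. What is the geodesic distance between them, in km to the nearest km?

With latitudes φ₁ = 20.130°, φ₂ = 59.660° and longitude difference Δλ = 34.520°:
Haversine: a = sin²(Δφ/2) + cos φ₁ cos φ₂ sin²(Δλ/2) = 0.1144 + (0.9389)(0.5051)(0.0880) = 0.15611.
Central angle c = 2·arcsin(√a) = 0.81236 rad.
Distance = R·c = 3389.5 × 0.8124 ≈ 2754 km.

2754 km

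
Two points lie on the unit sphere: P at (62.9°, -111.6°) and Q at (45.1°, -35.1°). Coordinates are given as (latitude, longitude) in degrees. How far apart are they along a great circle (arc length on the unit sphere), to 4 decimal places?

Let φ₁ = 1.0978 rad, φ₂ = 0.7871 rad, and Δλ = 1.3352 rad.
Haversine: a = sin²(Δφ/2) + cos φ₁ cos φ₂ sin²(Δλ/2) = 0.0239 + (0.4555)(0.7059)(0.3833) = 0.14718.
Central angle c = 2·arcsin(√a) = 0.78747 rad.
On the unit sphere the arc length equals the central angle: 0.7875.

0.7875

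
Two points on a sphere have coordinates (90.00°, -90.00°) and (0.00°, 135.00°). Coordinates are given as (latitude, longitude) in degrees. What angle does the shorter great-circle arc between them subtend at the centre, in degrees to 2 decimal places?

90.00°

With latitudes φ₁ = 90.000°, φ₂ = 0.000° and longitude difference Δλ = -135.000°:
cos c = sin φ₁ sin φ₂ + cos φ₁ cos φ₂ cos Δλ = (1.0000)(0.0000) + (0.0000)(1.0000)(-0.7071) = 0.00000,
so c = arccos(0.00000) = 1.57080 rad.
So the angular separation is 90.00°.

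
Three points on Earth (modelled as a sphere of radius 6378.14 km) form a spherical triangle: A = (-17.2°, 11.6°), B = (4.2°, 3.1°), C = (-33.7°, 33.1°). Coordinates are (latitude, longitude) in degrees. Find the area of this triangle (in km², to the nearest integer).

1530309 km²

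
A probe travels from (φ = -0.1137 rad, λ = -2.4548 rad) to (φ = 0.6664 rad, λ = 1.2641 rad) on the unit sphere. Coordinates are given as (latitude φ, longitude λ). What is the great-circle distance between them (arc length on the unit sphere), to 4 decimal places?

2.3812

With latitudes φ₁ = -6.515°, φ₂ = 38.182° and longitude difference Δλ = -146.923°:
cos c = sin φ₁ sin φ₂ + cos φ₁ cos φ₂ cos Δλ = (-0.1135)(0.6182) + (0.9935)(0.7861)(-0.8379) = -0.72454,
so c = arccos(-0.72454) = 2.38117 rad.
On the unit sphere the arc length equals the central angle: 2.3812.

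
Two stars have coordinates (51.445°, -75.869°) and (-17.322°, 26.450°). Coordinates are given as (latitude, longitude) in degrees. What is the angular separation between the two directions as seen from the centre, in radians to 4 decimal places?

1.9388 rad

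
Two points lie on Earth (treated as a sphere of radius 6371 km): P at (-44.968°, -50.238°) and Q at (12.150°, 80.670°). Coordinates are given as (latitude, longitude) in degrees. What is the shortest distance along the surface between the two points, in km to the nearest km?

Let φ₁ = -0.7848 rad, φ₂ = 0.2121 rad, and Δλ = 2.2848 rad.
cos c = sin φ₁ sin φ₂ + cos φ₁ cos φ₂ cos Δλ = (-0.7067)(0.2105) + (0.7075)(0.9776)(-0.6548) = -0.60167,
so c = arccos(-0.60167) = 2.21639 rad.
Distance = R·c = 6371 × 2.2164 ≈ 14121 km.

14121 km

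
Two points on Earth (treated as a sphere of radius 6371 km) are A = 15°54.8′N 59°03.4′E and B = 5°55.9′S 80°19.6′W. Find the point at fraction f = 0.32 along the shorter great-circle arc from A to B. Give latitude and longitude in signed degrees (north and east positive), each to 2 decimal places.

The central angle between A and B is δ = 2.4256 rad.
With f = 0.32, the slerp weights are sin((1−f)δ)/sin δ = 1.5188 and sin(fδ)/sin δ = 1.0673.
Weighted sum of the unit vectors: (1.5188)·(0.4945,0.8248,0.2742) + (1.0673)·(0.1671,-0.9805,-0.1033) = (0.9294, 0.2062, 0.3061).
Converting back: φ = atan2(z, √(x²+y²)) = 17.83°, λ = atan2(y, x) = 12.51°.

17.83°, 12.51°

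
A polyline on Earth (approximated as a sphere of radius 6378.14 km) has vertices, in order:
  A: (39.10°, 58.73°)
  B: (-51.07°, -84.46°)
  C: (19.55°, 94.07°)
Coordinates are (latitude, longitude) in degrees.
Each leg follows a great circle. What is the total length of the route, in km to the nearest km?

33421 km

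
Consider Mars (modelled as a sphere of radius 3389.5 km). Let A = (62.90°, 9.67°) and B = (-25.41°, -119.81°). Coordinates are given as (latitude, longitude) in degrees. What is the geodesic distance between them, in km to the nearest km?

7694 km

In radians: φ₁ = 1.0978, φ₂ = -0.4435, Δλ = -129.480° = -2.2599 rad.
Haversine: a = sin²(Δφ/2) + cos φ₁ cos φ₂ sin²(Δλ/2) = 0.4853 + (0.4555)(0.9033)(0.8179) = 0.82180.
Central angle c = 2·arcsin(√a) = 2.26999 rad.
Distance = R·c = 3389.5 × 2.2700 ≈ 7694 km.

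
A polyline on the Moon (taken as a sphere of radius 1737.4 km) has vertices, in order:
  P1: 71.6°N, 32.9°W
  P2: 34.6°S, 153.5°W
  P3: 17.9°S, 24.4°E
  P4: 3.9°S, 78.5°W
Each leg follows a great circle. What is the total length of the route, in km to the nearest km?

Leg P1→P2: central angle 2.3065 rad, distance 4007.2 km.
Leg P2→P3: central angle 2.2246 rad, distance 3865.1 km.
Leg P3→P4: central angle 1.7630 rad, distance 3063.1 km.
Total: 4007.2 + 3865.1 + 3063.1 ≈ 10935 km.

10935 km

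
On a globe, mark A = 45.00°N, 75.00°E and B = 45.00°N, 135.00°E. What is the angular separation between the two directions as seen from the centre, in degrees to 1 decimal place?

Let φ₁ = 0.7854 rad, φ₂ = 0.7854 rad, and Δλ = 1.0472 rad.
Haversine: a = sin²(Δφ/2) + cos φ₁ cos φ₂ sin²(Δλ/2) = 0.0000 + (0.7071)(0.7071)(0.2500) = 0.12500.
Central angle c = 2·arcsin(√a) = 0.72273 rad.
So the angular separation is 41.4°.

41.4°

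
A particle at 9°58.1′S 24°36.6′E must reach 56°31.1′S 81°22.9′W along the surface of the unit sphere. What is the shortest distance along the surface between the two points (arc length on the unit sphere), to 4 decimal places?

In radians: φ₁ = -0.1740, φ₂ = -0.9864, Δλ = -105.992° = -1.8499 rad.
cos c = sin φ₁ sin φ₂ + cos φ₁ cos φ₂ cos Δλ = (-0.1731)(-0.8341) + (0.9849)(0.5517)(-0.2755) = -0.00531,
so c = arccos(-0.00531) = 1.57611 rad.
On the unit sphere the arc length equals the central angle: 1.5761.

1.5761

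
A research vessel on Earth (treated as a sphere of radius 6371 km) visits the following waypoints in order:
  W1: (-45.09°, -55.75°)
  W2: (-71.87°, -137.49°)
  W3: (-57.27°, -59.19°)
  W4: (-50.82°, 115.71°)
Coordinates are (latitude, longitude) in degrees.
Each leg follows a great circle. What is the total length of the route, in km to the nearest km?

16742 km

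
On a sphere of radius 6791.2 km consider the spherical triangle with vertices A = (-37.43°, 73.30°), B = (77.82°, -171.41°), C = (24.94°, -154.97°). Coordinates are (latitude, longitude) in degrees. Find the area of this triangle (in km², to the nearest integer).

Side lengths (central angles): a = 0.9327, b = 2.3973, c = 2.2992 rad; semiperimeter s = 2.8146.
By l'Huilier's theorem, tan(E/4) = √[tan(s/2) tan((s−a)/2) tan((s−b)/2) tan((s−c)/2)], giving spherical excess E = 2.3921 rad.
Area = E·R² = 2.3921 × (6791.2)² ≈ 110325972 km².

110325972 km²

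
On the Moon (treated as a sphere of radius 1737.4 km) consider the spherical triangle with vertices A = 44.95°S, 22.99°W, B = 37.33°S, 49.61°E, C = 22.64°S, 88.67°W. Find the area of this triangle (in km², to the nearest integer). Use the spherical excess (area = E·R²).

733461 km²

Side lengths (central angles): a = 1.8906, b = 0.9992, c = 0.9314 rad; semiperimeter s = 1.9106.
By l'Huilier's theorem, tan(E/4) = √[tan(s/2) tan((s−a)/2) tan((s−b)/2) tan((s−c)/2)], giving spherical excess E = 0.2430 rad.
Area = E·R² = 0.2430 × (1737.4)² ≈ 733461 km².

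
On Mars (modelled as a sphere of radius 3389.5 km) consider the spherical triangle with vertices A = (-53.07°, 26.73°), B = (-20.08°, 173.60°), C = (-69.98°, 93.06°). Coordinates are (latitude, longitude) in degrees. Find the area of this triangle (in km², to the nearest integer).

324808 km²

Side lengths (central angles): a = 1.1859, b = 0.5851, c = 1.7702 rad; semiperimeter s = 1.7706.
By l'Huilier's theorem, tan(E/4) = √[tan(s/2) tan((s−a)/2) tan((s−b)/2) tan((s−c)/2)], giving spherical excess E = 0.0283 rad.
Area = E·R² = 0.0283 × (3389.5)² ≈ 324808 km².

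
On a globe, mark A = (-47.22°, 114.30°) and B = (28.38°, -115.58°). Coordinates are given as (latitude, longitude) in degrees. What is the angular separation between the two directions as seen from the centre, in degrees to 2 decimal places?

137.22°

In radians: φ₁ = -0.8241, φ₂ = 0.4953, Δλ = 130.120° = 2.2710 rad.
Haversine: a = sin²(Δφ/2) + cos φ₁ cos φ₂ sin²(Δλ/2) = 0.3757 + (0.6792)(0.8798)(0.8222) = 0.86696.
Central angle c = 2·arcsin(√a) = 2.39488 rad.
So the angular separation is 137.22°.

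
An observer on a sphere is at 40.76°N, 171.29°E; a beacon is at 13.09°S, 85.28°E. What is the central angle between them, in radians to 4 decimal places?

1.6675 rad

In radians: φ₁ = 0.7114, φ₂ = -0.2285, Δλ = -86.010° = -1.5012 rad.
cos c = sin φ₁ sin φ₂ + cos φ₁ cos φ₂ cos Δλ = (0.6529)(-0.2265) + (0.7575)(0.9740)(0.0696) = -0.09653,
so c = arccos(-0.09653) = 1.66748 rad.
So the angular separation is 1.6675 rad.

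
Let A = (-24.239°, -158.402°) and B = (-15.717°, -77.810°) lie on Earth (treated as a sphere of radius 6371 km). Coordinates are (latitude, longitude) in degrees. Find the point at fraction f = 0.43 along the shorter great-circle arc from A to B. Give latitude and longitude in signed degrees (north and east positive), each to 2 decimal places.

-26.03°, -122.61°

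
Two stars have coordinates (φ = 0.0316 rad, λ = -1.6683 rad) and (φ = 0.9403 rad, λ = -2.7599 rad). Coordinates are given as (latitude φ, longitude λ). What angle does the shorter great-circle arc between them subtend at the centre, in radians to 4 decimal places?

1.2690 rad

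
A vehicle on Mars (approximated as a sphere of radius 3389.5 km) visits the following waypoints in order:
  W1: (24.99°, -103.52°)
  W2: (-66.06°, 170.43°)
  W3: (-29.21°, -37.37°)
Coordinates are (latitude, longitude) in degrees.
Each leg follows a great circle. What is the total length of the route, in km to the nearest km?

11448 km

Leg W1→W2: central angle 1.9399 rad, distance 6575.3 km.
Leg W2→W3: central angle 1.4377 rad, distance 4873.0 km.
Total: 6575.3 + 4873.0 ≈ 11448 km.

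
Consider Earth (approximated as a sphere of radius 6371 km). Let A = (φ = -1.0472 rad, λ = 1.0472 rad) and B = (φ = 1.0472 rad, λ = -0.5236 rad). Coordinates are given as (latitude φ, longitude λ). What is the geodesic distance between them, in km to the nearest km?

With latitudes φ₁ = -60.000°, φ₂ = 60.000° and longitude difference Δλ = -90.000°:
cos c = sin φ₁ sin φ₂ + cos φ₁ cos φ₂ cos Δλ = (-0.8660)(0.8660) + (0.5000)(0.5000)(-0.0000) = -0.75000,
so c = arccos(-0.75000) = 2.41886 rad.
Distance = R·c = 6371 × 2.4189 ≈ 15411 km.

15411 km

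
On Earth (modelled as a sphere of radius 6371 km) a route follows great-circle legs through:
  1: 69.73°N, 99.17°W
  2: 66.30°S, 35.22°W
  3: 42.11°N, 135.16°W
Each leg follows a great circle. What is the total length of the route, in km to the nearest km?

Leg 1→2: central angle 2.4944 rad, distance 15892.1 km.
Leg 2→3: central angle 2.2989 rad, distance 14646.5 km.
Total: 15892.1 + 14646.5 ≈ 30539 km.

30539 km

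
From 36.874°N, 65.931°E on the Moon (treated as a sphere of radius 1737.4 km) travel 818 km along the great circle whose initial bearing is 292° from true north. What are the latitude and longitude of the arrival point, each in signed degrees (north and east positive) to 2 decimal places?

Angular distance δ = d/R = 818/1737.4 = 0.47082 rad; initial bearing θ = 5.0964 rad.
sin φ₂ = sin φ₁ cos δ + cos φ₁ sin δ cos θ = (0.6001)(0.8912) + (0.8000)(0.4536)(0.3746) = 0.6707, so φ₂ = 42.12°.
Δλ = atan2(sin θ sin δ cos φ₁, cos δ − sin φ₁ sin φ₂) = atan2(-0.3365, 0.4887) = -34.544°.
λ₂ = 65.931° − 34.544° = 31.39°.

42.12°, 31.39°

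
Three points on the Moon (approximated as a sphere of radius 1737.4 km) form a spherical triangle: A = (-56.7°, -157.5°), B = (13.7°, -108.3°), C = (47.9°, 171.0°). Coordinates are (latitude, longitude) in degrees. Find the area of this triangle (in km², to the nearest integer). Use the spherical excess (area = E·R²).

4014755 km²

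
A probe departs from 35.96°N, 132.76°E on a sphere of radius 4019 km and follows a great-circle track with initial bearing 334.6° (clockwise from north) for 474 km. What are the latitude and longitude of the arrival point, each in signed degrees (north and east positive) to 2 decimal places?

42.00°, 128.87°

Angular distance δ = d/R = 474/4019 = 0.11794 rad; initial bearing θ = 5.8399 rad.
sin φ₂ = sin φ₁ cos δ + cos φ₁ sin δ cos θ = (0.5872)(0.9931) + (0.8094)(0.1177)(0.9033) = 0.6692, so φ₂ = 42.00°.
Δλ = atan2(sin θ sin δ cos φ₁, cos δ − sin φ₁ sin φ₂) = atan2(-0.0409, 0.6001) = -3.895°.
λ₂ = 132.760° − 3.895° = 128.87°.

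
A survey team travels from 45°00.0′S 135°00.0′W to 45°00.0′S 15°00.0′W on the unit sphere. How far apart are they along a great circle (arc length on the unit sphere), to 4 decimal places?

1.3181

In radians: φ₁ = -0.7854, φ₂ = -0.7854, Δλ = 120.000° = 2.0944 rad.
cos c = sin φ₁ sin φ₂ + cos φ₁ cos φ₂ cos Δλ = (-0.7071)(-0.7071) + (0.7071)(0.7071)(-0.5000) = 0.25000,
so c = arccos(0.25000) = 1.31812 rad.
On the unit sphere the arc length equals the central angle: 1.3181.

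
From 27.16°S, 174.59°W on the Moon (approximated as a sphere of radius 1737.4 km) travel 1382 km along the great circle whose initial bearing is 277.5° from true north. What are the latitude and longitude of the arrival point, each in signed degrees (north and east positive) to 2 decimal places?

-13.68°, 138.63°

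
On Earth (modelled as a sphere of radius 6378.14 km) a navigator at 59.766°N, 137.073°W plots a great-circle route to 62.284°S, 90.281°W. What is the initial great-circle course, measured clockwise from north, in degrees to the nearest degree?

155°

With φ₁ = 1.0431, φ₂ = -1.0871, Δλ = 0.8167 rad, the forward-azimuth formula gives
θ = atan2( sin Δλ cos φ₂ , cos φ₁ sin φ₂ − sin φ₁ cos φ₂ cos Δλ ) = atan2(0.3390, -0.7209) = 154.81°.
So the initial bearing is 155°.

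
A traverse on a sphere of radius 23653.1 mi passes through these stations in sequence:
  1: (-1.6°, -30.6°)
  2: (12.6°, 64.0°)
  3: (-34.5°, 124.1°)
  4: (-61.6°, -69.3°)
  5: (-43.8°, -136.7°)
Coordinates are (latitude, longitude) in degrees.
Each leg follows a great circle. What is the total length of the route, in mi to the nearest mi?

Leg 1→2: central angle 1.6552 rad, distance 39151.2 mi.
Leg 2→3: central angle 1.2897 rad, distance 30506.5 mi.
Leg 3→4: central angle 1.4536 rad, distance 34382.0 mi.
Leg 4→5: central angle 0.7366 rad, distance 17422.5 mi.
Total: 39151.2 + 30506.5 + 34382.0 + 17422.5 ≈ 121462 mi.

121462 mi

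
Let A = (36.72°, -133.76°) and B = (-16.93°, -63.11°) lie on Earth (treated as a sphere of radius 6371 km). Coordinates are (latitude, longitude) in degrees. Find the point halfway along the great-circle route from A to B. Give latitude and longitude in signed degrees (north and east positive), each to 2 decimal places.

The central angle between A and B is δ = 1.4907 rad.
With f = 0.5, the slerp weights are sin((1−f)δ)/sin δ = 0.6804 and sin(fδ)/sin δ = 0.6804.
Weighted sum of the unit vectors: (0.6804)·(-0.5544,-0.5789,0.5979) + (0.6804)·(0.4327,-0.8532,-0.2912) = (-0.0828, -0.9745, 0.2087).
Converting back: φ = atan2(z, √(x²+y²)) = 12.05°, λ = atan2(y, x) = -94.86°.

12.05°, -94.86°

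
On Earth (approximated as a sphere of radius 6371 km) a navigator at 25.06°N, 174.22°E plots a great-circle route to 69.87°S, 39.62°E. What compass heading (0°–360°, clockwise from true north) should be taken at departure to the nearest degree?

With φ₁ = 0.4374, φ₂ = -1.2195, Δλ = -2.3492 rad, the forward-azimuth formula gives
θ = atan2( sin Δλ cos φ₂ , cos φ₁ sin φ₂ − sin φ₁ cos φ₂ cos Δλ ) = atan2(-0.2450, -0.7482) = -161.87°.
Adding 360° brings this into [0°, 360°): 198°.

198°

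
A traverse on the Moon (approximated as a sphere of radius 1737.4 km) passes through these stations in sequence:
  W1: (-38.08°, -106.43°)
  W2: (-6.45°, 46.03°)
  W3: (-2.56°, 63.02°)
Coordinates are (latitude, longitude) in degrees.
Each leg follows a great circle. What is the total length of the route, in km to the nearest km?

4427 km

Leg W1→W2: central angle 2.2450 rad, distance 3900.4 km.
Leg W2→W3: central angle 0.3032 rad, distance 526.9 km.
Total: 3900.4 + 526.9 ≈ 4427 km.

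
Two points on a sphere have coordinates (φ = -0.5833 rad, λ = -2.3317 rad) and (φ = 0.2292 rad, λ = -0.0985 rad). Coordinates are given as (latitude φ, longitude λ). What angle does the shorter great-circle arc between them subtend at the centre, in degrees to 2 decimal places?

With latitudes φ₁ = -33.421°, φ₂ = 13.132° and longitude difference Δλ = 127.953°:
cos c = sin φ₁ sin φ₂ + cos φ₁ cos φ₂ cos Δλ = (-0.5508)(0.2272) + (0.8346)(0.9738)(-0.6150) = -0.62503,
so c = arccos(-0.62503) = 2.24597 rad.
So the angular separation is 128.68°.

128.68°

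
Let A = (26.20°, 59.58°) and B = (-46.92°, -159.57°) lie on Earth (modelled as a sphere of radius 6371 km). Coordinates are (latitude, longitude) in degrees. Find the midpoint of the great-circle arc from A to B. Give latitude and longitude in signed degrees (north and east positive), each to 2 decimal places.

-27.01°, 109.14°

The central angle between A and B is δ = 2.4943 rad.
With f = 0.5, the slerp weights are sin((1−f)δ)/sin δ = 1.5723 and sin(fδ)/sin δ = 1.5723.
Weighted sum of the unit vectors: (1.5723)·(0.4543,0.7737,0.4415) + (1.5723)·(-0.6401,-0.2384,-0.7304) = (-0.2920, 0.8417, -0.4542).
Converting back: φ = atan2(z, √(x²+y²)) = -27.01°, λ = atan2(y, x) = 109.14°.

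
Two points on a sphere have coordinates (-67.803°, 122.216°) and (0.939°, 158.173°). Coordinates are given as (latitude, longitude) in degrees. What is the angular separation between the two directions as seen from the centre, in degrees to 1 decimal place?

Let φ₁ = -1.1834 rad, φ₂ = 0.0164 rad, and Δλ = 0.6276 rad.
Haversine: a = sin²(Δφ/2) + cos φ₁ cos φ₂ sin²(Δλ/2) = 0.3187 + (0.3778)(0.9999)(0.0953) = 0.35470.
Central angle c = 2·arcsin(√a) = 1.27595 rad.
So the angular separation is 73.1°.

73.1°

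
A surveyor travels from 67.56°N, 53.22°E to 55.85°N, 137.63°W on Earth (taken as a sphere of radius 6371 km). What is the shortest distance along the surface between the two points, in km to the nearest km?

In radians: φ₁ = 1.1791, φ₂ = 0.9748, Δλ = 169.150° = 2.9522 rad.
cos c = sin φ₁ sin φ₂ + cos φ₁ cos φ₂ cos Δλ = (0.9243)(0.8276) + (0.3817)(0.5614)(-0.9821) = 0.55446,
so c = arccos(0.55446) = 0.98309 rad.
Distance = R·c = 6371 × 0.9831 ≈ 6263 km.

6263 km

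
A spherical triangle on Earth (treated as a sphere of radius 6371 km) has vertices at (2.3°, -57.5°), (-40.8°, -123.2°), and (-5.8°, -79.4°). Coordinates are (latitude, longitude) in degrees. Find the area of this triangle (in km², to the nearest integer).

Side lengths (central angles): a = 0.9152, b = 0.4071, c = 1.2817 rad; semiperimeter s = 1.3020.
By l'Huilier's theorem, tan(E/4) = √[tan(s/2) tan((s−a)/2) tan((s−b)/2) tan((s−c)/2)], giving spherical excess E = 0.1077 rad.
Area = E·R² = 0.1077 × (6371)² ≈ 4373438 km².

4373438 km²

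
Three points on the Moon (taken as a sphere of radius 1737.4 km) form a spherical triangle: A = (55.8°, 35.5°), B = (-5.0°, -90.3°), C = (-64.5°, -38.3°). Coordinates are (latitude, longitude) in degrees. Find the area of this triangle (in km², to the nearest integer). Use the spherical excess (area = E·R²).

7213908 km²

Side lengths (central angles): a = 1.2210, b = 2.3172, c = 1.9819 rad; semiperimeter s = 2.7601.
By l'Huilier's theorem, tan(E/4) = √[tan(s/2) tan((s−a)/2) tan((s−b)/2) tan((s−c)/2)], giving spherical excess E = 2.3899 rad.
Area = E·R² = 2.3899 × (1737.4)² ≈ 7213908 km².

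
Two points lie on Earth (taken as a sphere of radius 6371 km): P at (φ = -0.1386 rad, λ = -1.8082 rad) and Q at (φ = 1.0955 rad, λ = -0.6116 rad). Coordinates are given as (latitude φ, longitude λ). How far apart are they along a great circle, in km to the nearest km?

9735 km

Let φ₁ = -0.1386 rad, φ₂ = 1.0955 rad, and Δλ = 1.1966 rad.
Haversine: a = sin²(Δφ/2) + cos φ₁ cos φ₂ sin²(Δλ/2) = 0.3348 + (0.9904)(0.4576)(0.3172) = 0.47859.
Central angle c = 2·arcsin(√a) = 1.52797 rad.
Distance = R·c = 6371 × 1.5280 ≈ 9735 km.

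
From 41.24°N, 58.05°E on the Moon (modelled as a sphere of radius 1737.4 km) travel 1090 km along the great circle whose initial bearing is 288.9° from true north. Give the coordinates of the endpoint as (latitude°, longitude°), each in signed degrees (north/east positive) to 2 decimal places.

Angular distance δ = d/R = 1090/1737.4 = 0.62737 rad; initial bearing θ = 5.0423 rad.
sin φ₂ = sin φ₁ cos δ + cos φ₁ sin δ cos θ = (0.6592)(0.8096) + (0.7520)(0.5870)(0.3239) = 0.6767, so φ₂ = 42.58°.
Δλ = atan2(sin θ sin δ cos φ₁, cos δ − sin φ₁ sin φ₂) = atan2(-0.4176, 0.3635) = -48.963°.
λ₂ = 58.050° − 48.963° = 9.09°.

42.58°, 9.09°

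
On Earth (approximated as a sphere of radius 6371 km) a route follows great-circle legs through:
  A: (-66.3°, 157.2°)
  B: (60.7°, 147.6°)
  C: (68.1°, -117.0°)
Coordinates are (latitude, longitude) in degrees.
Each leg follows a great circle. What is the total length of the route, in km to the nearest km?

Leg A→B: central angle 2.2200 rad, distance 14143.8 km.
Leg B→C: central angle 0.6568 rad, distance 4184.4 km.
Total: 14143.8 + 4184.4 ≈ 18328 km.

18328 km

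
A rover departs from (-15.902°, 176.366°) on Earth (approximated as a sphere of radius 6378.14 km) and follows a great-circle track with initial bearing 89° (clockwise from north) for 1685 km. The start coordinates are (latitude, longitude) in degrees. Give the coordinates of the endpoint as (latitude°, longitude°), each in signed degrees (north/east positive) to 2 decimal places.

-15.08°, -167.95°

Angular distance δ = d/R = 1685/6378.14 = 0.26418 rad; initial bearing θ = 1.5533 rad.
sin φ₂ = sin φ₁ cos δ + cos φ₁ sin δ cos θ = (-0.2740)(0.9653) + (0.9617)(0.2611)(0.0175) = -0.2601, so φ₂ = -15.08°.
Δλ = atan2(sin θ sin δ cos φ₁, cos δ − sin φ₁ sin φ₂) = atan2(0.2511, 0.8940) = 15.687°.
λ₂ = 176.366° + 15.687° = 192.05° → -167.95° after wrapping to (−180°, 180°].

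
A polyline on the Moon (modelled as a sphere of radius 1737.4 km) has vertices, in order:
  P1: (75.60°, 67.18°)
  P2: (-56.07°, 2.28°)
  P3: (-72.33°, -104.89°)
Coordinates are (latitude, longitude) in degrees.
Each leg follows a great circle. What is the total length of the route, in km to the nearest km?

Leg P1→P2: central angle 2.4110 rad, distance 4188.8 km.
Leg P2→P3: central angle 0.7369 rad, distance 1280.3 km.
Total: 4188.8 + 1280.3 ≈ 5469 km.

5469 km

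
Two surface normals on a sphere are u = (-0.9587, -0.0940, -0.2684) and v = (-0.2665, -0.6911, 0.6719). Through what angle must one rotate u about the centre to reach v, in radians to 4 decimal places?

u·v = 0.1401; |u| = 1.0000, |v| = 1.0000.
cos θ = (u·v)/(|u||v|) = 0.1401, so θ = 1.4302 rad.

1.4302 rad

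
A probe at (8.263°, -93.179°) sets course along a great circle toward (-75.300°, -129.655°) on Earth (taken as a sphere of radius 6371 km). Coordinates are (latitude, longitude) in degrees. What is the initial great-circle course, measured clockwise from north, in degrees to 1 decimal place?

Δλ = -36.476° = -0.6366 rad.
y = sin Δλ · cos φ₂ = (-0.5945)(0.2538) = -0.1509
x = cos φ₁ sin φ₂ − sin φ₁ cos φ₂ cos Δλ = (0.9896)(-0.9673) − (0.1437)(0.2538)(0.8041) = -0.9866
θ = atan2(y, x) = -171.31°; adding 360° gives 188.7°.

188.7°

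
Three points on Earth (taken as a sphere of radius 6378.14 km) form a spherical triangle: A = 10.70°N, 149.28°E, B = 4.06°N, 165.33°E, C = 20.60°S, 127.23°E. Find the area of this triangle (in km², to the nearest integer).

Side lengths (central angles): a = 0.7815, b = 0.6646, c = 0.3008 rad; semiperimeter s = 0.8735.
By l'Huilier's theorem, tan(E/4) = √[tan(s/2) tan((s−a)/2) tan((s−b)/2) tan((s−c)/2)], giving spherical excess E = 0.1030 rad.
Area = E·R² = 0.1030 × (6378.14)² ≈ 4188312 km².

4188312 km²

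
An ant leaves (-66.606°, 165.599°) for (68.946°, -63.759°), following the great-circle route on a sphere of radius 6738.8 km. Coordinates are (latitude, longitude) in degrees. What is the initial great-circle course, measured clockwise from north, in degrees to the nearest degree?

Δλ = 130.642° = 2.2801 rad.
y = sin Δλ · cos φ₂ = (0.7588)(0.3592) = 0.2726
x = cos φ₁ sin φ₂ − sin φ₁ cos φ₂ cos Δλ = (0.3971)(0.9332) − (-0.9178)(0.3592)(-0.6513) = 0.1558
θ = atan2(y, x) = 60.25°, so the bearing is 60°.

60°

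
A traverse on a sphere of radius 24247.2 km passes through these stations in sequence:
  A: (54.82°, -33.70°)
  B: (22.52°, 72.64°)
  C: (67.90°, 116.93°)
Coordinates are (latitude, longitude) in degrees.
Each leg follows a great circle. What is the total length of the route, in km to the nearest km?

Leg A→B: central angle 1.4067 rad, distance 34109.6 km.
Leg B→C: central angle 0.9227 rad, distance 22373.9 km.
Total: 34109.6 + 22373.9 ≈ 56483 km.

56483 km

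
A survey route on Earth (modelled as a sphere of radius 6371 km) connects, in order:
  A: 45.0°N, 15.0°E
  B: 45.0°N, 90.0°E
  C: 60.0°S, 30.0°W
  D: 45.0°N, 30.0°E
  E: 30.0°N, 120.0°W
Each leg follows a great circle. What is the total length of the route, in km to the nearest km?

45490 km

Leg A→B: central angle 0.8900 rad, distance 5670.2 km.
Leg B→C: central angle 2.4802 rad, distance 15801.5 km.
Leg C→D: central angle 2.0215 rad, distance 12879.0 km.
Leg D→E: central angle 1.7485 rad, distance 11139.7 km.
Total: 5670.2 + 15801.5 + 12879.0 + 11139.7 ≈ 45490 km.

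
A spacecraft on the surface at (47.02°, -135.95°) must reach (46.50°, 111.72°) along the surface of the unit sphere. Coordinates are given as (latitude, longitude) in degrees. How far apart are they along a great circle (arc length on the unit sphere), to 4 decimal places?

1.2107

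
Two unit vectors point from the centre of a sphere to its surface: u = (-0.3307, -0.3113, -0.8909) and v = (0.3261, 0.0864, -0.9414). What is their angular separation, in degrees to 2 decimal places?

45.26°

u·v = 0.7040; |u| = 1.0000, |v| = 1.0000.
cos θ = (u·v)/(|u||v|) = 0.7040, so θ = 45.26°.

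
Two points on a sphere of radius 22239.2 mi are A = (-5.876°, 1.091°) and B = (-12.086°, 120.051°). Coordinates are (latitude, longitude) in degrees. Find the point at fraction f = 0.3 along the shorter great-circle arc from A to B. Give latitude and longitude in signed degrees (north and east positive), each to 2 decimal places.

-14.35°, 35.65°

Central angle δ = 2.0371 rad. Interpolating on the sphere with fraction f = 0.3:
P = [sin((1−f)δ)·A + sin(fδ)·B] / sin δ = 1.1078·A + 0.6423·B in Cartesian coordinates,
giving P = (0.7872, 0.5647, -0.2479), i.e. latitude -14.35°, longitude 35.65°.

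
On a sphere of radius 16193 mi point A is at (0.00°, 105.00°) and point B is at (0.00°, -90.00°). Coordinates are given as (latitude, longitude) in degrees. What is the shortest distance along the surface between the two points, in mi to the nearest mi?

Let φ₁ = 0.0000 rad, φ₂ = 0.0000 rad, and Δλ = 2.8798 rad.
cos c = sin φ₁ sin φ₂ + cos φ₁ cos φ₂ cos Δλ = (0.0000)(0.0000) + (1.0000)(1.0000)(-0.9659) = -0.96593,
so c = arccos(-0.96593) = 2.87979 rad.
Distance = R·c = 16193 × 2.8798 ≈ 46632 mi.

46632 mi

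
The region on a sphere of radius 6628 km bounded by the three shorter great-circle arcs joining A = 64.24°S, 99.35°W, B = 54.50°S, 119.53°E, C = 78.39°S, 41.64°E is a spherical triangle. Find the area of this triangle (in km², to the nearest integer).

8362190 km²

Side lengths (central angles): a = 0.6059, b = 0.6194, c = 1.0042 rad; semiperimeter s = 1.1148.
By l'Huilier's theorem, tan(E/4) = √[tan(s/2) tan((s−a)/2) tan((s−b)/2) tan((s−c)/2)], giving spherical excess E = 0.1904 rad.
Area = E·R² = 0.1904 × (6628)² ≈ 8362190 km².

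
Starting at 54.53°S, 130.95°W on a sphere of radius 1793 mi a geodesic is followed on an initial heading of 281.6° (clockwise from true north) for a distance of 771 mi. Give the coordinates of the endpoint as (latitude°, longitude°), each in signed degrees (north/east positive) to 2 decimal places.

-43.76°, -165.38°

Angular distance δ = d/R = 771/1793 = 0.43001 rad; initial bearing θ = 4.9148 rad.
sin φ₂ = sin φ₁ cos δ + cos φ₁ sin δ cos θ = (-0.8144)(0.9090) + (0.5803)(0.4169)(0.2011) = -0.6916, so φ₂ = -43.76°.
Δλ = atan2(sin θ sin δ cos φ₁, cos δ − sin φ₁ sin φ₂) = atan2(-0.2370, 0.3457) = -34.430°.
λ₂ = -130.950° − 34.430° = -165.38°.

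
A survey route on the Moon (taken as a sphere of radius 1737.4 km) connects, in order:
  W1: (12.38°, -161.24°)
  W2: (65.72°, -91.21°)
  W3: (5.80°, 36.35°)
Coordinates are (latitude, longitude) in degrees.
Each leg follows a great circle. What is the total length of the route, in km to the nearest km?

5143 km

Leg W1→W2: central angle 1.2317 rad, distance 2140.0 km.
Leg W2→W3: central angle 1.7287 rad, distance 3003.5 km.
Total: 2140.0 + 3003.5 ≈ 5143 km.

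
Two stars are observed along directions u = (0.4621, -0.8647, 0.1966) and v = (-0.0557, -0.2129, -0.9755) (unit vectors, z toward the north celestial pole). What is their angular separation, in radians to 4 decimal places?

1.6042 rad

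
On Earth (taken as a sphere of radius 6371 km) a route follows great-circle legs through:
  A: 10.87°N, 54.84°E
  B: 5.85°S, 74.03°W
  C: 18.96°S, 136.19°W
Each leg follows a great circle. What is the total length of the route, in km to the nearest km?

21241 km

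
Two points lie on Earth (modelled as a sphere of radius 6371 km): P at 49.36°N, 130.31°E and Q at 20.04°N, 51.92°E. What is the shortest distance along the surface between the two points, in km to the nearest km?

With latitudes φ₁ = 49.360°, φ₂ = 20.040° and longitude difference Δλ = -78.390°:
cos c = sin φ₁ sin φ₂ + cos φ₁ cos φ₂ cos Δλ = (0.7588)(0.3427) + (0.6513)(0.9395)(0.2012) = 0.38317,
so c = arccos(0.38317) = 1.17757 rad.
Distance = R·c = 6371 × 1.1776 ≈ 7502 km.

7502 km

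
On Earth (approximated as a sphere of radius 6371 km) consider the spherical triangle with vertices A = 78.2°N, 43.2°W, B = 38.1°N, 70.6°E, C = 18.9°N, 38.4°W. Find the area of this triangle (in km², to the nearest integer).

Side lengths (central angles): a = 1.6133, b = 1.0358, c = 1.0015 rad; semiperimeter s = 1.8253.
By l'Huilier's theorem, tan(E/4) = √[tan(s/2) tan((s−a)/2) tan((s−b)/2) tan((s−c)/2)], giving spherical excess E = 0.6278 rad.
Area = E·R² = 0.6278 × (6371)² ≈ 25482956 km².

25482956 km²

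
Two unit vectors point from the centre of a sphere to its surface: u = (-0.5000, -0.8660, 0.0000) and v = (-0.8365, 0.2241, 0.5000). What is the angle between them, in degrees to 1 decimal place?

u·v = 0.2242; |u| = 1.0000, |v| = 1.0000.
cos θ = (u·v)/(|u||v|) = 0.2242, so θ = 77.0°.

77.0°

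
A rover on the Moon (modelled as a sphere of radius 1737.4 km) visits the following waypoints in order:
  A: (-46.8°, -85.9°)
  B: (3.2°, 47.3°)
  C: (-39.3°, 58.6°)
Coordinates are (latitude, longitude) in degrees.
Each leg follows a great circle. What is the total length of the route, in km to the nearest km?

4983 km

Leg A→B: central angle 2.1043 rad, distance 3656.0 km.
Leg B→C: central angle 0.7637 rad, distance 1326.8 km.
Total: 3656.0 + 1326.8 ≈ 4983 km.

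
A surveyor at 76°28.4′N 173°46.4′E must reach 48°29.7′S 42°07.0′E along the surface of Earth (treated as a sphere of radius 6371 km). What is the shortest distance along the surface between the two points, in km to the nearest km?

16259 km

Let φ₁ = 1.3347 rad, φ₂ = -0.8464 rad, and Δλ = -2.2978 rad.
cos c = sin φ₁ sin φ₂ + cos φ₁ cos φ₂ cos Δλ = (0.9723)(-0.7489) + (0.2339)(0.6627)(-0.6647) = -0.83115,
so c = arccos(-0.83115) = 2.55197 rad.
Distance = R·c = 6371 × 2.5520 ≈ 16259 km.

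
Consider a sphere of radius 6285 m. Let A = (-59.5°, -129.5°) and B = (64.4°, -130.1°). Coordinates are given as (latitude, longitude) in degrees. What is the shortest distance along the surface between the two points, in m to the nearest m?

In radians: φ₁ = -1.0385, φ₂ = 1.1240, Δλ = -0.600° = -0.0105 rad.
cos c = sin φ₁ sin φ₂ + cos φ₁ cos φ₂ cos Δλ = (-0.8616)(0.9018) + (0.5075)(0.4321)(0.9999) = -0.55776,
so c = arccos(-0.55776) = 2.16248 rad.
Distance = R·c = 6285 × 2.1625 ≈ 13591 m.

13591 m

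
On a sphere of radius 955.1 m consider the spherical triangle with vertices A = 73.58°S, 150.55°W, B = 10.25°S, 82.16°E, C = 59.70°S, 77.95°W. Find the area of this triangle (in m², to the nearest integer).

433012 m²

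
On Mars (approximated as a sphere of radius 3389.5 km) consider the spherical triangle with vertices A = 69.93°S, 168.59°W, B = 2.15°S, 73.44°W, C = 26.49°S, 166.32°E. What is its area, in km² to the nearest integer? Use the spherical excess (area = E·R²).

9685722 km²

Side lengths (central angles): a = 2.0194, b = 0.7994, c = 1.5663 rad; semiperimeter s = 2.1926.
By l'Huilier's theorem, tan(E/4) = √[tan(s/2) tan((s−a)/2) tan((s−b)/2) tan((s−c)/2)], giving spherical excess E = 0.8431 rad.
Area = E·R² = 0.8431 × (3389.5)² ≈ 9685722 km².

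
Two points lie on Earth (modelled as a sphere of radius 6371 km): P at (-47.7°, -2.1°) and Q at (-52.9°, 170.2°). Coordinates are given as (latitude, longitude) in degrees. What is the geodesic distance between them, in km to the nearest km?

In radians: φ₁ = -0.8325, φ₂ = -0.9233, Δλ = 172.300° = 3.0072 rad.
cos c = sin φ₁ sin φ₂ + cos φ₁ cos φ₂ cos Δλ = (-0.7396)(-0.7976) + (0.6730)(0.6032)(-0.9910) = 0.18761,
so c = arccos(0.18761) = 1.38207 rad.
Distance = R·c = 6371 × 1.3821 ≈ 8805 km.

8805 km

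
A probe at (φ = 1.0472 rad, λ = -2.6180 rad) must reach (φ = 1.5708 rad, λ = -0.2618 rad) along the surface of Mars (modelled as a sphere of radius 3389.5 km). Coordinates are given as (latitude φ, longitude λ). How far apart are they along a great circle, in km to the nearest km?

In radians: φ₁ = 1.0472, φ₂ = 1.5708, Δλ = 135.000° = 2.3562 rad.
Haversine: a = sin²(Δφ/2) + cos φ₁ cos φ₂ sin²(Δλ/2) = 0.0670 + (0.5000)(-0.0000)(0.8536) = 0.06699.
Central angle c = 2·arcsin(√a) = 0.52359 rad.
Distance = R·c = 3389.5 × 0.5236 ≈ 1775 km.

1775 km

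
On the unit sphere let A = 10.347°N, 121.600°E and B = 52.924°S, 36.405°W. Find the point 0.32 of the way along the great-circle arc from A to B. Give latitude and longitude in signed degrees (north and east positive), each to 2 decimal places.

Central angle δ = 2.3367 rad. Interpolating on the sphere with fraction f = 0.32:
P = [sin((1−f)δ)·A + sin(fδ)·B] / sin δ = 1.3872·A + 0.9435·B in Cartesian coordinates,
giving P = (-0.2573, 0.8248, -0.5036), i.e. latitude -30.24°, longitude 107.33°.

-30.24°, 107.33°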